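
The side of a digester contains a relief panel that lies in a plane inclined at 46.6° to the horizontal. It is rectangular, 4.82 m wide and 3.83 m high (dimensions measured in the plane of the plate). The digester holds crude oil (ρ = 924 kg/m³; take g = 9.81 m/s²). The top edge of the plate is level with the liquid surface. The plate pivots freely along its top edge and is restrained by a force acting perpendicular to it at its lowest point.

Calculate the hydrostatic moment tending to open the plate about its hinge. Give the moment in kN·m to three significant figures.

M ≈ 594 kN·m

γ = ρg = 924 × 9.81 / 1000 = 9.06444 kN/m³.
Let θ = 46.6° be the plate's angle to the horizontal; measure y along the incline from where the plane meets the free surface. Vertical depth h = y·sinθ with sinθ = 0.726575.
The centroid lies 3.83/2 = 1.915 m below the top edge, so y_c = 1.915 m and h_c = 1.915 × 0.726575 = 1.39139 m.
A = 4.82 × 3.83 = 18.4606 m².
Resultant F = γ·h_c·A = 9.06444 × 1.39139 × 18.4606 = 232.828 kN.
I_c = b·h³/12 = 4.82 × 3.83³/12 = 22.5664 m⁴.
Centre of pressure: y_p = y_c + I_c/(y_c·A) = 1.915 + 22.5664/(1.915 × 18.4606) = 1.915 + 0.638334 = 2.55333 m along the plane.
The resultant acts 1.915 + 0.638334 = 2.55333 m (along the plate) below the hinge at the top edge, so the moment about the hinge is M = F × 2.55333 = 232.828 × 2.55333 = 594.487 kN·m.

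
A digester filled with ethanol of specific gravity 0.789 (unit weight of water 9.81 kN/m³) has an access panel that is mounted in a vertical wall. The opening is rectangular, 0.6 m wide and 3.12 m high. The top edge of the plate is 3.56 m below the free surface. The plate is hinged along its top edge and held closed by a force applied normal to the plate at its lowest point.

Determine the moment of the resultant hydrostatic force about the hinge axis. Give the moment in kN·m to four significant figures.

M ≈ 127.5 kN·m

γ = 0.789 × 9.81 = 7.74009 kN/m³.
The centroid lies 3.12/2 = 1.56 m below the top edge, so the centroid depth is h_c = 3.56 + 1.56 = 5.12 m.
A = 0.6 × 3.12 = 1.872 m².
Resultant F = γ·h_c·A = 7.74009 × 5.12 × 1.872 = 74.186 kN.
I_c = b·h³/12 = 0.6 × 3.12³/12 = 1.51857 m⁴.
Centre of pressure: y_p = y_c + I_c/(y_c·A) = 5.12 + 1.51857/(5.12 × 1.872) = 5.12 + 0.158438 = 5.27844 m along the plane.
The resultant acts 1.56 + 0.158438 = 1.71844 m (along the plate) below the hinge at the top edge, so the moment about the hinge is M = F × 1.71844 = 74.186 × 1.71844 = 127.484 kN·m.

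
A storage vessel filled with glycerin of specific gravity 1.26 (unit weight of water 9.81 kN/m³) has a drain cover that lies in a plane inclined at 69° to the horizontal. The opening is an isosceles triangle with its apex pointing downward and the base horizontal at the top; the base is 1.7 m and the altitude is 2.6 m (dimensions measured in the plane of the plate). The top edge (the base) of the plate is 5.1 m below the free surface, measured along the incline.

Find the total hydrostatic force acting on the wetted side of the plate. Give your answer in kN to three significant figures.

γ = 1.26 × 9.81 = 12.3606 kN/m³.
Let θ = 69° be the plate's angle to the horizontal; measure y along the incline from where the plane meets the free surface. Vertical depth h = y·sinθ with sinθ = 0.933580.
With the apex down, the centroid sits h/3 = 2.6/3 = 0.866667 m below the base (the top edge), so y_c = 5.1 + 0.866667 = 5.96667 m and h_c = 5.96667 × 0.933580 = 5.57036 m.
A = ½ × 1.7 × 2.6 = 2.21 m².
Resultant F = γ·h_c·A = 12.3606 × 5.57036 × 2.21 = 152.165 kN.

F ≈ 152 kN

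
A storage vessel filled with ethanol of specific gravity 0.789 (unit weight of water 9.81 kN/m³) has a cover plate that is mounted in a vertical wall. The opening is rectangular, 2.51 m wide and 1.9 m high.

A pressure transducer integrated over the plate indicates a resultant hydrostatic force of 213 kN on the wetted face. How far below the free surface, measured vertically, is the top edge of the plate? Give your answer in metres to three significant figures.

γ = 0.789 × 9.81 = 7.74009 kN/m³.
A = 2.51 × 1.9 = 4.769 m².
From F = γ·h_c·A, the centroid depth is h_c = 213/(7.74009 × 4.769) = 5.7704 m.
The centroid lies 1.9/2 = 0.95 m below the top edge, so the top edge sits at h_top = 5.7704 − 0.95 = 4.8204 m below the surface.

d_top ≈ 4.82 m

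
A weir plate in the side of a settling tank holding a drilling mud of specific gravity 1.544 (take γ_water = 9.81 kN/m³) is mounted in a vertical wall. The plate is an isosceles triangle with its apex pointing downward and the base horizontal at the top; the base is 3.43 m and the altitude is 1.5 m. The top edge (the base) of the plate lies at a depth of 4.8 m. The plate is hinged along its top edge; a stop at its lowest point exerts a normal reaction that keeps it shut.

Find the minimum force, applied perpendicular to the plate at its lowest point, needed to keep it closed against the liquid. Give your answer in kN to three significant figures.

γ = 1.544 × 9.81 = 15.14664 kN/m³.
With the apex down, the centroid sits h/3 = 1.5/3 = 0.5 m below the base (the top edge), so the centroid depth is h_c = 4.8 + 0.5 = 5.3 m.
A = ½ × 3.43 × 1.5 = 2.5725 m².
Resultant F = γ·h_c·A = 15.14664 × 5.3 × 2.5725 = 206.513 kN.
I_c = b·h³/36 = 3.43 × 1.5³/36 = 0.321562 m⁴.
Centre of pressure: y_p = y_c + I_c/(y_c·A) = 5.3 + 0.321562/(5.3 × 2.5725) = 5.3 + 0.0235849 = 5.32358 m along the plane.
The resultant acts 0.5 + 0.0235849 = 0.523585 m (along the plate) below the hinge at the top edge, so the moment about the hinge is M = F × 0.523585 = 206.513 × 0.523585 = 108.127 kN·m.
A normal force at the bottom, 1.5 m from the hinge, must supply this moment: P = 108.127/1.5 = 72.0847 kN.

P ≈ 72.1 kN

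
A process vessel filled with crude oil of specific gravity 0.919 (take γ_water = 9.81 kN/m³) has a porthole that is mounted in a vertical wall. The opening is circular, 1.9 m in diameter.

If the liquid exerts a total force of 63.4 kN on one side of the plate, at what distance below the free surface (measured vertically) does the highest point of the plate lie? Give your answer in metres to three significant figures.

d_top ≈ 1.53 m

γ = 0.919 × 9.81 = 9.01539 kN/m³.
A = π(0.95)² = 2.83529 m².
From F = γ·h_c·A, the centroid depth is h_c = 63.4/(9.01539 × 2.83529) = 2.48032 m.
The centroid is at the centre, 0.95 m below the top of the plate, so the highest point sits at h_top = 2.48032 − 0.95 = 1.53032 m below the surface.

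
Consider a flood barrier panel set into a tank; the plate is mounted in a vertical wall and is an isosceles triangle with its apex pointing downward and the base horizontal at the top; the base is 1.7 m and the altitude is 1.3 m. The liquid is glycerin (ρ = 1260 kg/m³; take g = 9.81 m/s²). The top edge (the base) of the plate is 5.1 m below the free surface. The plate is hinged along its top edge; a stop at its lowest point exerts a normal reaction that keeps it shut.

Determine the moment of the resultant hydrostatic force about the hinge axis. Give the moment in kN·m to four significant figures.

γ = ρg = 1260 × 9.81 / 1000 = 12.3606 kN/m³.
With the apex down, the centroid sits h/3 = 1.3/3 = 0.433333 m below the base (the top edge), so the centroid depth is h_c = 5.1 + 0.433333 = 5.53333 m.
A = ½ × 1.7 × 1.3 = 1.105 m².
Resultant F = γ·h_c·A = 12.3606 × 5.53333 × 1.105 = 75.5768 kN.
I_c = b·h³/36 = 1.7 × 1.3³/36 = 0.103747 m⁴.
Centre of pressure: y_p = y_c + I_c/(y_c·A) = 5.53333 + 0.103747/(5.53333 × 1.105) = 5.53333 + 0.0169678 = 5.5503 m along the plane.
The resultant acts 0.433333 + 0.0169678 = 0.450301 m (along the plate) below the hinge at the top edge, so the moment about the hinge is M = F × 0.450301 = 75.5768 × 0.450301 = 34.0323 kN·m.

M ≈ 34.03 kN·m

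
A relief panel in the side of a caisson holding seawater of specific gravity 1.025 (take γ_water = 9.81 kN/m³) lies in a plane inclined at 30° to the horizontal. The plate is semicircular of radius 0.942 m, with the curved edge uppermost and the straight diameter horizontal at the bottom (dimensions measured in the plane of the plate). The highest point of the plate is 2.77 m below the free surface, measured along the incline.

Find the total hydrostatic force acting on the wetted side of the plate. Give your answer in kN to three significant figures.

γ = 1.025 × 9.81 = 10.05525 kN/m³.
Let θ = 30° be the plate's angle to the horizontal; measure y along the incline from where the plane meets the free surface. Vertical depth h = y·sinθ with sinθ = 0.500000.
The centroid lies 4r/(3π) = 0.399797 m above the diameter, so r − 4r/(3π) = 0.942 − 0.399797 = 0.542203 m below the topmost point, so y_c = 2.77 + 0.542203 = 3.3122 m and h_c = 3.3122 × 0.500000 = 1.6561 m.
A = πr²/2 = π × 0.942²/2 = 1.39387 m².
Resultant F = γ·h_c·A = 10.05525 × 1.6561 × 1.39387 = 23.2114 kN.

F ≈ 23.2 kN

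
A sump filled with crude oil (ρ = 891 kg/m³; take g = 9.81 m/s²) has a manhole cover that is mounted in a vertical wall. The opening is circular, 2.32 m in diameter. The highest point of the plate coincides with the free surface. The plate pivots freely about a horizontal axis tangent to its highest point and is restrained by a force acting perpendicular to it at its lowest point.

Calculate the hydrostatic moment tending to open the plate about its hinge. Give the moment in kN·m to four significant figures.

γ = ρg = 891 × 9.81 / 1000 = 8.74071 kN/m³.
The centroid is at the centre, 1.16 m below the top of the plate, so the centroid depth is h_c = 1.16 m.
A = π(1.16)² = 4.22733 m².
Resultant F = γ·h_c·A = 8.74071 × 1.16 × 4.22733 = 42.8618 kN.
I_c = πr⁴/4 = π × 1.16⁴/4 = 1.42207 m⁴.
Centre of pressure: y_p = y_c + I_c/(y_c·A) = 1.16 + 1.42207/(1.16 × 4.22733) = 1.16 + 0.289999 = 1.45 m along the plane.
The resultant acts 1.16 + 0.289999 = 1.45 m (along the plate) below the hinge at the top edge, so the moment about the hinge is M = F × 1.45 = 42.8618 × 1.45 = 62.1496 kN·m.

M ≈ 62.15 kN·m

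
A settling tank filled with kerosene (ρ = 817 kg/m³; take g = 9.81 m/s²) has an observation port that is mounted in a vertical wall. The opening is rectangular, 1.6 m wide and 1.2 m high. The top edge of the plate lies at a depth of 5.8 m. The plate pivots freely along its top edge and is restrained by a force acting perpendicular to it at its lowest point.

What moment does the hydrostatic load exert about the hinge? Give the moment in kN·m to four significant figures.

γ = ρg = 817 × 9.81 / 1000 = 8.01477 kN/m³.
The centroid lies 1.2/2 = 0.6 m below the top edge, so the centroid depth is h_c = 5.8 + 0.6 = 6.4 m.
A = 1.6 × 1.2 = 1.92 m².
Resultant F = γ·h_c·A = 8.01477 × 6.4 × 1.92 = 98.4855 kN.
I_c = b·h³/12 = 1.6 × 1.2³/12 = 0.2304 m⁴.
Centre of pressure: y_p = y_c + I_c/(y_c·A) = 6.4 + 0.2304/(6.4 × 1.92) = 6.4 + 0.01875 = 6.41875 m along the plane.
The resultant acts 0.6 + 0.01875 = 0.61875 m (along the plate) below the hinge at the top edge, so the moment about the hinge is M = F × 0.61875 = 98.4855 × 0.61875 = 60.9379 kN·m.

M ≈ 60.94 kN·m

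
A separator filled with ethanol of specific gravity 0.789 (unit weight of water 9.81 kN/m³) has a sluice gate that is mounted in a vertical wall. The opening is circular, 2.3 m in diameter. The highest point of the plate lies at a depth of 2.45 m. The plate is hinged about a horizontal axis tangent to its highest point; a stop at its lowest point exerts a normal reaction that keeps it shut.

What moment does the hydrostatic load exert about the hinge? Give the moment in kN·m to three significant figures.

γ = 0.789 × 9.81 = 7.74009 kN/m³.
The centroid is at the centre, 1.15 m below the top of the plate, so the centroid depth is h_c = 2.45 + 1.15 = 3.6 m.
A = π(1.15)² = 4.15476 m².
Resultant F = γ·h_c·A = 7.74009 × 3.6 × 4.15476 = 115.77 kN.
I_c = πr⁴/4 = π × 1.15⁴/4 = 1.37367 m⁴.
Centre of pressure: y_p = y_c + I_c/(y_c·A) = 3.6 + 1.37367/(3.6 × 4.15476) = 3.6 + 0.0918404 = 3.69184 m along the plane.
The resultant acts 1.15 + 0.0918404 = 1.24184 m (along the plate) below the hinge at the top edge, so the moment about the hinge is M = F × 1.24184 = 115.77 × 1.24184 = 143.768 kN·m.

M ≈ 144 kN·m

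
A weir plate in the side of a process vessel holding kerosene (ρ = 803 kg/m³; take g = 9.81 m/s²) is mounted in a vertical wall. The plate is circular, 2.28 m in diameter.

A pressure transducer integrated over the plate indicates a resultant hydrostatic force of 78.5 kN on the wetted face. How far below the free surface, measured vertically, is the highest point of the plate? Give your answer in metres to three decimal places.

γ = ρg = 803 × 9.81 / 1000 = 7.87743 kN/m³.
A = π(1.14)² = 4.08281 m².
From F = γ·h_c·A, the centroid depth is h_c = 78.5/(7.87743 × 4.08281) = 2.44076 m.
The centroid is at the centre, 1.14 m below the top of the plate, so the highest point sits at h_top = 2.44076 − 1.14 = 1.30076 m below the surface.

d_top ≈ 1.301 m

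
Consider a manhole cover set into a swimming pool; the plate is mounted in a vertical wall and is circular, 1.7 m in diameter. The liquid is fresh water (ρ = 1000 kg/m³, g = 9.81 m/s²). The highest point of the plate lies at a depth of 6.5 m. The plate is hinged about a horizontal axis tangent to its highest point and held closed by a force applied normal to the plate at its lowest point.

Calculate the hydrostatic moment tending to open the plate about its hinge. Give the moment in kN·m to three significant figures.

γ = ρg = 1000 × 9.81 = 9810 N/m³ = 9.81 kN/m³.
The centroid is at the centre, 0.85 m below the top of the plate, so the centroid depth is h_c = 6.5 + 0.85 = 7.35 m.
A = π(0.85)² = 2.2698 m².
Resultant F = γ·h_c·A = 9.81 × 7.35 × 2.2698 = 163.661 kN.
I_c = πr⁴/4 = π × 0.85⁴/4 = 0.409983 m⁴.
Centre of pressure: y_p = y_c + I_c/(y_c·A) = 7.35 + 0.409983/(7.35 × 2.2698) = 7.35 + 0.0245749 = 7.37457 m along the plane.
The resultant acts 0.85 + 0.0245749 = 0.874575 m (along the plate) below the hinge at the top edge, so the moment about the hinge is M = F × 0.874575 = 163.661 × 0.874575 = 143.134 kN·m.

M ≈ 143 kN·m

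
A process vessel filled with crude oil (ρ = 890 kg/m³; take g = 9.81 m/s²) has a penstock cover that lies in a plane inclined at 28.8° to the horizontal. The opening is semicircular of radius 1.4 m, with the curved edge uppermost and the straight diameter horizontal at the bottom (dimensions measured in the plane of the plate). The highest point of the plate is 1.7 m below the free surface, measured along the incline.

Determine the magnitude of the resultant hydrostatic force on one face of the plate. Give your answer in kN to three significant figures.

γ = ρg = 890 × 9.81 / 1000 = 8.7309 kN/m³.
Let θ = 28.8° be the plate's angle to the horizontal; measure y along the incline from where the plane meets the free surface. Vertical depth h = y·sinθ with sinθ = 0.481754.
The centroid lies 4r/(3π) = 0.594178 m above the diameter, so r − 4r/(3π) = 1.4 − 0.594178 = 0.805822 m below the topmost point, so y_c = 1.7 + 0.805822 = 2.50582 m and h_c = 2.50582 × 0.481754 = 1.20719 m.
A = πr²/2 = π × 1.4²/2 = 3.07876 m².
Resultant F = γ·h_c·A = 8.7309 × 1.20719 × 3.07876 = 32.4497 kN.

F ≈ 32.4 kN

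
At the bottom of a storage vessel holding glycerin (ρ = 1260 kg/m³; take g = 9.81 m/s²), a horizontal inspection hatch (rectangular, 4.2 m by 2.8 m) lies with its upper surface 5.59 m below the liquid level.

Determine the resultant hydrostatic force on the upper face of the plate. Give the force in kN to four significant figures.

γ = ρg = 1260 × 9.81 / 1000 = 12.3606 kN/m³.
The plate is horizontal, so pressure is uniform at p = γ·h = 12.3606 × 5.59 = 69.0958 kN/m².
A = 4.2 × 2.8 = 11.76 m².
F = p·A = 69.0958 × 11.76 = 812.567 kN.

F ≈ 812.6 kN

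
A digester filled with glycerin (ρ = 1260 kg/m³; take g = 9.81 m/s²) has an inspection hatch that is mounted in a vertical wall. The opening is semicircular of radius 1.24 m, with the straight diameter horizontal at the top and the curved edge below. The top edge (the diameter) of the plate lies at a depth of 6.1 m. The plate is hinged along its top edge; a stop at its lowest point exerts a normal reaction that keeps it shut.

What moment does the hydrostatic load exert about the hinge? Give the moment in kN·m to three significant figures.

M ≈ 107 kN·m

γ = ρg = 1260 × 9.81 / 1000 = 12.3606 kN/m³.
The centroid of a semicircle lies 4r/(3π) = 0.526272 m from the diameter, here below the top edge, so the centroid depth is h_c = 6.1 + 0.526272 = 6.62627 m.
A = πr²/2 = π × 1.24²/2 = 2.41526 m².
Resultant F = γ·h_c·A = 12.3606 × 6.62627 × 2.41526 = 197.821 kN.
I_c = (π/8 − 8/(9π))·r⁴ = 0.109757 × 1.24⁴ = 0.259489 m⁴.
Centre of pressure: y_p = y_c + I_c/(y_c·A) = 6.62627 + 0.259489/(6.62627 × 2.41526) = 6.62627 + 0.0162138 = 6.64248 m along the plane.
The resultant acts 0.526272 + 0.0162138 = 0.542486 m (along the plate) below the hinge at the top edge, so the moment about the hinge is M = F × 0.542486 = 197.821 × 0.542486 = 107.315 kN·m.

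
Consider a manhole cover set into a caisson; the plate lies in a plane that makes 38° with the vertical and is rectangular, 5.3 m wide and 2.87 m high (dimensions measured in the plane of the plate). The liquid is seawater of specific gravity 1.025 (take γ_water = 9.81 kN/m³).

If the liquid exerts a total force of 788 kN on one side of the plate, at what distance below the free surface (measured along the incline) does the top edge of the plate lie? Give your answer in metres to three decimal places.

γ = 1.025 × 9.81 = 10.05525 kN/m³.
A = 5.3 × 2.87 = 15.211 m².
From F = γ·h_c·A, the centroid depth is h_c = 788/(10.05525 × 15.211) = 5.152 m.
The plate makes 38° with the vertical, i.e. θ = 90° − 38° = 52° to the horizontal. Measuring y along the incline from the free-surface line, vertical depth h = y·sinθ with sinθ = 0.788011.
Along the incline, y_c = h_c/sinθ = 5.152/0.788011 = 6.53798 m.
The centroid lies 2.87/2 = 1.435 m below the top edge, so the top edge sits at y_top = 6.53798 − 1.435 = 5.10298 m along the incline.

y_top ≈ 5.103 m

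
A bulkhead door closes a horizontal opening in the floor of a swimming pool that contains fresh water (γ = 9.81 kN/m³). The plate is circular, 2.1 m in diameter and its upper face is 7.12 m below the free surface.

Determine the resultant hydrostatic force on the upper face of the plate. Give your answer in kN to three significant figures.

γ = 9.81 kN/m³.
The plate is horizontal, so pressure is uniform at p = γ·h = 9.81 × 7.12 = 69.8472 kN/m².
A = π(1.05)² = 3.46361 m².
F = p·A = 69.8472 × 3.46361 = 241.923 kN.

F ≈ 242 kN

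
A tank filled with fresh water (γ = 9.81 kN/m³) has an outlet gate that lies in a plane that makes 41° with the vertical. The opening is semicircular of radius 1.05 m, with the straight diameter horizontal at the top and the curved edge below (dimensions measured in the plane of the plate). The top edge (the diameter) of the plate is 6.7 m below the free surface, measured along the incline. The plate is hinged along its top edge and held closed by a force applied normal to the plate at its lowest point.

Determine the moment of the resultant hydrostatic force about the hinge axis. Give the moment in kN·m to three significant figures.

γ = 9.81 kN/m³.
The plate makes 41° with the vertical, i.e. θ = 90° − 41° = 49° to the horizontal. Measuring y along the incline from the free-surface line, vertical depth h = y·sinθ with sinθ = 0.754710.
The centroid of a semicircle lies 4r/(3π) = 0.445634 m from the diameter, here below the top edge, so y_c = 6.7 + 0.445634 = 7.14563 m and h_c = 7.14563 × 0.754710 = 5.39288 m.
A = πr²/2 = π × 1.05²/2 = 1.7318 m².
Resultant F = γ·h_c·A = 9.81 × 5.39288 × 1.7318 = 91.6194 kN.
I_c = (π/8 − 8/(9π))·r⁴ = 0.109757 × 1.05⁴ = 0.13341 m⁴.
Centre of pressure: y_p = y_c + I_c/(y_c·A) = 7.14563 + 0.13341/(7.14563 × 1.7318) = 7.14563 + 0.0107808 = 7.15641 m along the plane.
The resultant acts 0.445634 + 0.0107808 = 0.456415 m (along the plate) below the hinge at the top edge, so the moment about the hinge is M = F × 0.456415 = 91.6194 × 0.456415 = 41.8165 kN·m.

M ≈ 41.8 kN·m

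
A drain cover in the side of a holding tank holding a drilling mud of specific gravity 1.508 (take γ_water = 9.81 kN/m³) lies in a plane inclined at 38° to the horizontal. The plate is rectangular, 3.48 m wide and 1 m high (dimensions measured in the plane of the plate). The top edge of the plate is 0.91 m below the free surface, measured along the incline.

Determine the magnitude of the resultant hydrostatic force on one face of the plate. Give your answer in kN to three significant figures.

γ = 1.508 × 9.81 = 14.79348 kN/m³.
Let θ = 38° be the plate's angle to the horizontal; measure y along the incline from where the plane meets the free surface. Vertical depth h = y·sinθ with sinθ = 0.615661.
The centroid lies 1/2 = 0.5 m below the top edge, so y_c = 0.91 + 0.5 = 1.41 m and h_c = 1.41 × 0.615661 = 0.868082 m.
A = 3.48 × 1 = 3.48 m².
Resultant F = γ·h_c·A = 14.79348 × 0.868082 × 3.48 = 44.69 kN.

F ≈ 44.7 kN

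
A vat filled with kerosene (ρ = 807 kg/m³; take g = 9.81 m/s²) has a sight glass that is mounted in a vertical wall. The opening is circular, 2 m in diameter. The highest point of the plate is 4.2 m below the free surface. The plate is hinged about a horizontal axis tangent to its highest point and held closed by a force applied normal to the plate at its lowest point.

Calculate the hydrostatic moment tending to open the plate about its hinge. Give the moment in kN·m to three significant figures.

M ≈ 136 kN·m

γ = ρg = 807 × 9.81 / 1000 = 7.91667 kN/m³.
The centroid is at the centre, 1 m below the top of the plate, so the centroid depth is h_c = 4.2 + 1 = 5.2 m.
A = π(1)² = 3.14159 m².
Resultant F = γ·h_c·A = 7.91667 × 5.2 × 3.14159 = 129.329 kN.
I_c = πr⁴/4 = π × 1⁴/4 = 0.785398 m⁴.
Centre of pressure: y_p = y_c + I_c/(y_c·A) = 5.2 + 0.785398/(5.2 × 3.14159) = 5.2 + 0.048077 = 5.24808 m along the plane.
The resultant acts 1 + 0.048077 = 1.04808 m (along the plate) below the hinge at the top edge, so the moment about the hinge is M = F × 1.04808 = 129.329 × 1.04808 = 135.547 kN·m.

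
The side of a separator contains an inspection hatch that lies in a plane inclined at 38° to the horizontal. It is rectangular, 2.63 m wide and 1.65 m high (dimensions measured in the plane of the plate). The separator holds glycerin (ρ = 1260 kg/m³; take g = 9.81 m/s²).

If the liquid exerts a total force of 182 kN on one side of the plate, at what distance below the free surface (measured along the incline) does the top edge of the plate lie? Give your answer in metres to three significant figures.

γ = ρg = 1260 × 9.81 / 1000 = 12.3606 kN/m³.
A = 2.63 × 1.65 = 4.3395 m².
From F = γ·h_c·A, the centroid depth is h_c = 182/(12.3606 × 4.3395) = 3.39306 m.
Let θ = 38° be the plate's angle to the horizontal; measure y along the incline from where the plane meets the free surface. Vertical depth h = y·sinθ with sinθ = 0.615661.
Along the incline, y_c = h_c/sinθ = 3.39306/0.615661 = 5.51125 m.
The centroid lies 1.65/2 = 0.825 m below the top edge, so the top edge sits at y_top = 5.51125 − 0.825 = 4.68625 m along the incline.

y_top ≈ 4.69 m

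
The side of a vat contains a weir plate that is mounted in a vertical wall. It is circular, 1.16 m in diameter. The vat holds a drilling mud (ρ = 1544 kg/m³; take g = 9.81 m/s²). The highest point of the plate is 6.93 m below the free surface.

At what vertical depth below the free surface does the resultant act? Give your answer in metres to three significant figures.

h_p = 7.52 m

γ = ρg = 1544 × 9.81 / 1000 = 15.14664 kN/m³.
The centroid is at the centre, 0.58 m below the top of the plate, so the centroid depth is h_c = 6.93 + 0.58 = 7.51 m.
A = π(0.58)² = 1.05683 m².
Resultant F = γ·h_c·A = 15.14664 × 7.51 × 1.05683 = 120.216 kN.
I_c = πr⁴/4 = π × 0.58⁴/4 = 0.0888796 m⁴.
Centre of pressure: y_p = y_c + I_c/(y_c·A) = 7.51 + 0.0888796/(7.51 × 1.05683) = 7.51 + 0.0111984 = 7.5212 m along the plane.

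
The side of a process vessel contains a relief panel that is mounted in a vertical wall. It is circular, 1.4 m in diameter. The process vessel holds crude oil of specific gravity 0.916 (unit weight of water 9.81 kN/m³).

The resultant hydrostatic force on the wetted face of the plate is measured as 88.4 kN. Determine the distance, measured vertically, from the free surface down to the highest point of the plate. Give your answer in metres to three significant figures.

γ = 0.916 × 9.81 = 8.98596 kN/m³.
A = π(0.7)² = 1.53938 m².
From F = γ·h_c·A, the centroid depth is h_c = 88.4/(8.98596 × 1.53938) = 6.3906 m.
The centroid is at the centre, 0.7 m below the top of the plate, so the highest point sits at h_top = 6.3906 − 0.7 = 5.6906 m below the surface.

d_top ≈ 5.69 m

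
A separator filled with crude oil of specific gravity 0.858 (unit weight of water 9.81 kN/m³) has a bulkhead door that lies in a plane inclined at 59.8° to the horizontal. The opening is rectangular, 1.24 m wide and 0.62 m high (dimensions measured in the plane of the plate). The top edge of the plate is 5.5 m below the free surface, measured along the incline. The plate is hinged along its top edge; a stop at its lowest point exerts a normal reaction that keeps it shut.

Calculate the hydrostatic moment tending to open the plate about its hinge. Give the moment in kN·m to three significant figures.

γ = 0.858 × 9.81 = 8.41698 kN/m³.
Let θ = 59.8° be the plate's angle to the horizontal; measure y along the incline from where the plane meets the free surface. Vertical depth h = y·sinθ with sinθ = 0.864275.
The centroid lies 0.62/2 = 0.31 m below the top edge, so y_c = 5.5 + 0.31 = 5.81 m and h_c = 5.81 × 0.864275 = 5.02144 m.
A = 1.24 × 0.62 = 0.7688 m².
Resultant F = γ·h_c·A = 8.41698 × 5.02144 × 0.7688 = 32.4936 kN.
I_c = b·h³/12 = 1.24 × 0.62³/12 = 0.0246272 m⁴.
Centre of pressure: y_p = y_c + I_c/(y_c·A) = 5.81 + 0.0246272/(5.81 × 0.7688) = 5.81 + 0.00551348 = 5.81551 m along the plane.
The resultant acts 0.31 + 0.00551348 = 0.315513 m (along the plate) below the hinge at the top edge, so the moment about the hinge is M = F × 0.315513 = 32.4936 × 0.315513 = 10.2522 kN·m.

M ≈ 10.3 kN·m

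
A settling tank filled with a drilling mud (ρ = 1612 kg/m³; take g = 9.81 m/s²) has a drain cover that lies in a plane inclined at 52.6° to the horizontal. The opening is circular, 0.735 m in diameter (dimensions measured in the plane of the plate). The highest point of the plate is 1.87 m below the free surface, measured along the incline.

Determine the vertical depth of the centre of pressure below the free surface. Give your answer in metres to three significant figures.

γ = ρg = 1612 × 9.81 / 1000 = 15.81372 kN/m³.
Let θ = 52.6° be the plate's angle to the horizontal; measure y along the incline from where the plane meets the free surface. Vertical depth h = y·sinθ with sinθ = 0.794415.
The centroid is at the centre, 0.3675 m below the top of the plate, so y_c = 1.87 + 0.3675 = 2.2375 m and h_c = 2.2375 × 0.794415 = 1.7775 m.
A = π(0.3675)² = 0.424292 m².
Resultant F = γ·h_c·A = 15.81372 × 1.7775 × 0.424292 = 11.9264 kN.
I_c = πr⁴/4 = π × 0.3675⁴/4 = 0.0143258 m⁴.
Centre of pressure: y_p = y_c + I_c/(y_c·A) = 2.2375 + 0.0143258/(2.2375 × 0.424292) = 2.2375 + 0.0150901 = 2.25259 m along the plane.
Vertically, h_p = y_p·sinθ = 2.25259 × 0.794415 = 1.78949 m.

h_p = 1.79 m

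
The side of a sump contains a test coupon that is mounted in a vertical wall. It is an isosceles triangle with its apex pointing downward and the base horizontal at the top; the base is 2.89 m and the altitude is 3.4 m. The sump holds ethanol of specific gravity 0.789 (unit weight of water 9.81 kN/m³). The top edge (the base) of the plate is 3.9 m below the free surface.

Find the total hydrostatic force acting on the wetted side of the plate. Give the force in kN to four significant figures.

F ≈ 191.4 kN

γ = 0.789 × 9.81 = 7.74009 kN/m³.
With the apex down, the centroid sits h/3 = 3.4/3 = 1.13333 m below the base (the top edge), so the centroid depth is h_c = 3.9 + 1.13333 = 5.03333 m.
A = ½ × 2.89 × 3.4 = 4.913 m².
Resultant F = γ·h_c·A = 7.74009 × 5.03333 × 4.913 = 191.403 kN.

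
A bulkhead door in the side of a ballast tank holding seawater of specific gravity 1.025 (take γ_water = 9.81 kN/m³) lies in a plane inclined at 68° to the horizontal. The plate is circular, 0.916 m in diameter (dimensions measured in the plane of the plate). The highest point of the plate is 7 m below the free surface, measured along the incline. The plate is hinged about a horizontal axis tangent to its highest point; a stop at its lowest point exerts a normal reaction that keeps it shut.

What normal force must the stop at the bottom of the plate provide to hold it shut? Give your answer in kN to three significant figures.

P ≈ 23.3 kN

γ = 1.025 × 9.81 = 10.05525 kN/m³.
Let θ = 68° be the plate's angle to the horizontal; measure y along the incline from where the plane meets the free surface. Vertical depth h = y·sinθ with sinθ = 0.927184.
The centroid is at the centre, 0.458 m below the top of the plate, so y_c = 7 + 0.458 = 7.458 m and h_c = 7.458 × 0.927184 = 6.91494 m.
A = π(0.458)² = 0.658993 m².
Resultant F = γ·h_c·A = 10.05525 × 6.91494 × 0.658993 = 45.8207 kN.
I_c = πr⁴/4 = π × 0.458⁴/4 = 0.0345583 m⁴.
Centre of pressure: y_p = y_c + I_c/(y_c·A) = 7.458 + 0.0345583/(7.458 × 0.658993) = 7.458 + 0.00703152 = 7.46503 m along the plane.
The resultant acts 0.458 + 0.00703152 = 0.465032 m (along the plate) below the hinge at the top edge, so the moment about the hinge is M = F × 0.465032 = 45.8207 × 0.465032 = 21.3081 kN·m.
A normal force at the bottom, 0.916 m from the hinge, must supply this moment: P = 21.3081/0.916 = 23.2621 kN.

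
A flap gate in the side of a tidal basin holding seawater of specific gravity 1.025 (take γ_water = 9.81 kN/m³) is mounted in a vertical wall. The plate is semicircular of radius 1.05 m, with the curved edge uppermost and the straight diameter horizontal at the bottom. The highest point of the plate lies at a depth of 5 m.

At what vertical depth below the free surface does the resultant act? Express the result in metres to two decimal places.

γ = 1.025 × 9.81 = 10.05525 kN/m³.
The centroid lies 4r/(3π) = 0.445634 m above the diameter, so r − 4r/(3π) = 1.05 − 0.445634 = 0.604366 m below the topmost point, so the centroid depth is h_c = 5 + 0.604366 = 5.60437 m.
A = πr²/2 = π × 1.05²/2 = 1.7318 m².
Resultant F = γ·h_c·A = 10.05525 × 5.60437 × 1.7318 = 97.5927 kN.
I_c = (π/8 − 8/(9π))·r⁴ = 0.109757 × 1.05⁴ = 0.13341 m⁴.
Centre of pressure: y_p = y_c + I_c/(y_c·A) = 5.60437 + 0.13341/(5.60437 × 1.7318) = 5.60437 + 0.0137456 = 5.61812 m along the plane.

h_p = 5.62 m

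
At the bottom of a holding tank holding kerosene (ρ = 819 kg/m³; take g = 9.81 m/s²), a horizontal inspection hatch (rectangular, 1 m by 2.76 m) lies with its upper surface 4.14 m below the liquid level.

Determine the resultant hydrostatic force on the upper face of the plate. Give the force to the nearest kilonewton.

γ = ρg = 819 × 9.81 / 1000 = 8.03439 kN/m³.
The plate is horizontal, so pressure is uniform at p = γ·h = 8.03439 × 4.14 = 33.2624 kN/m².
A = 1 × 2.76 = 2.76 m².
F = p·A = 33.2624 × 2.76 = 91.8042 kN.

F ≈ 92 kN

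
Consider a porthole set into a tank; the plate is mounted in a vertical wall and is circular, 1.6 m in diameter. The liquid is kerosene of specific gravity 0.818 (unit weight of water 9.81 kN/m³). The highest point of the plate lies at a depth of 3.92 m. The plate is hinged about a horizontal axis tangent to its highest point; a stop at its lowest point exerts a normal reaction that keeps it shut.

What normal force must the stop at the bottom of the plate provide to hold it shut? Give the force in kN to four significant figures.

γ = 0.818 × 9.81 = 8.02458 kN/m³.
The centroid is at the centre, 0.8 m below the top of the plate, so the centroid depth is h_c = 3.92 + 0.8 = 4.72 m.
A = π(0.8)² = 2.01062 m².
Resultant F = γ·h_c·A = 8.02458 × 4.72 × 2.01062 = 76.1543 kN.
I_c = πr⁴/4 = π × 0.8⁴/4 = 0.321699 m⁴.
Centre of pressure: y_p = y_c + I_c/(y_c·A) = 4.72 + 0.321699/(4.72 × 2.01062) = 4.72 + 0.0338983 = 4.7539 m along the plane.
The resultant acts 0.8 + 0.0338983 = 0.833898 m (along the plate) below the hinge at the top edge, so the moment about the hinge is M = F × 0.833898 = 76.1543 × 0.833898 = 63.5049 kN·m.
A normal force at the bottom, 1.6 m from the hinge, must supply this moment: P = 63.5049/1.6 = 39.6906 kN.

P ≈ 39.69 kN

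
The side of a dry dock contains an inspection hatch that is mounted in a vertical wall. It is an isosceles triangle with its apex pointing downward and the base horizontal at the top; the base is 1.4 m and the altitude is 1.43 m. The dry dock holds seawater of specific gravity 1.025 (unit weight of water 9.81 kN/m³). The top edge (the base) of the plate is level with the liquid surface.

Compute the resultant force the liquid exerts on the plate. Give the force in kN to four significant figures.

γ = 1.025 × 9.81 = 10.05525 kN/m³.
With the apex down, the centroid sits h/3 = 1.43/3 = 0.476667 m below the base (the top edge), so the centroid depth is h_c = 0.476667 m.
A = ½ × 1.4 × 1.43 = 1.001 m².
Resultant F = γ·h_c·A = 10.05525 × 0.476667 × 1.001 = 4.7978 kN.

F ≈ 4.798 kN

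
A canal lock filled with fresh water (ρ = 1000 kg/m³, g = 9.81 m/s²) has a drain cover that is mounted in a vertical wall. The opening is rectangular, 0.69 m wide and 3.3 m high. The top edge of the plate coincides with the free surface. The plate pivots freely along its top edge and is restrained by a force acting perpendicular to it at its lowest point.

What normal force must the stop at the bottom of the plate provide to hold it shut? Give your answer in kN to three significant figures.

γ = ρg = 1000 × 9.81 = 9810 N/m³ = 9.81 kN/m³.
The centroid lies 3.3/2 = 1.65 m below the top edge, so the centroid depth is h_c = 1.65 m.
A = 0.69 × 3.3 = 2.277 m².
Resultant F = γ·h_c·A = 9.81 × 1.65 × 2.277 = 36.8567 kN.
I_c = b·h³/12 = 0.69 × 3.3³/12 = 2.06638 m⁴.
Centre of pressure: y_p = y_c + I_c/(y_c·A) = 1.65 + 2.06638/(1.65 × 2.277) = 1.65 + 0.550001 = 2.2 m along the plane.
The resultant acts 1.65 + 0.550001 = 2.2 m (along the plate) below the hinge at the top edge, so the moment about the hinge is M = F × 2.2 = 36.8567 × 2.2 = 81.0847 kN·m.
A normal force at the bottom, 3.3 m from the hinge, must supply this moment: P = 81.0847/3.3 = 24.5711 kN.

P ≈ 24.6 kN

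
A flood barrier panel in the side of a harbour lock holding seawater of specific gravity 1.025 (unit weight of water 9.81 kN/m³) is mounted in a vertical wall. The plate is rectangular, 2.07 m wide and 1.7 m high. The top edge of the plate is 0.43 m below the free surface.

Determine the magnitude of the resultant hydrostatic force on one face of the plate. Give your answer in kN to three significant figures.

γ = 1.025 × 9.81 = 10.05525 kN/m³.
The centroid lies 1.7/2 = 0.85 m below the top edge, so the centroid depth is h_c = 0.43 + 0.85 = 1.28 m.
A = 2.07 × 1.7 = 3.519 m².
Resultant F = γ·h_c·A = 10.05525 × 1.28 × 3.519 = 45.2921 kN.

F ≈ 45.3 kN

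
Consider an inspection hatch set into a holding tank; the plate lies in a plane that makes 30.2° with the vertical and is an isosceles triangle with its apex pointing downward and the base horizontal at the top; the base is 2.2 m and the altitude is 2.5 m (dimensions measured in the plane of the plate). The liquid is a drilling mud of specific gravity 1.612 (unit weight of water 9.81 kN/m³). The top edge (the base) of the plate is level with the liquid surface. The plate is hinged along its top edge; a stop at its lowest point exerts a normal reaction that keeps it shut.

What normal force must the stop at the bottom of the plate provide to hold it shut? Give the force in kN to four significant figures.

P ≈ 15.66 kN

γ = 1.612 × 9.81 = 15.81372 kN/m³.
The plate makes 30.2° with the vertical, i.e. θ = 90° − 30.2° = 59.8° to the horizontal. Measuring y along the incline from the free-surface line, vertical depth h = y·sinθ with sinθ = 0.864275.
With the apex down, the centroid sits h/3 = 2.5/3 = 0.833333 m below the base (the top edge), so y_c = 0.833333 m and h_c = 0.833333 × 0.864275 = 0.720229 m.
A = ½ × 2.2 × 2.5 = 2.75 m².
Resultant F = γ·h_c·A = 15.81372 × 0.720229 × 2.75 = 31.3211 kN.
I_c = b·h³/36 = 2.2 × 2.5³/36 = 0.954861 m⁴.
Centre of pressure: y_p = y_c + I_c/(y_c·A) = 0.833333 + 0.954861/(0.833333 × 2.75) = 0.833333 + 0.416667 = 1.25 m along the plane.
The resultant acts 0.833333 + 0.416667 = 1.25 m (along the plate) below the hinge at the top edge, so the moment about the hinge is M = F × 1.25 = 31.3211 × 1.25 = 39.1514 kN·m.
A normal force at the bottom, 2.5 m from the hinge, must supply this moment: P = 39.1514/2.5 = 15.6606 kN.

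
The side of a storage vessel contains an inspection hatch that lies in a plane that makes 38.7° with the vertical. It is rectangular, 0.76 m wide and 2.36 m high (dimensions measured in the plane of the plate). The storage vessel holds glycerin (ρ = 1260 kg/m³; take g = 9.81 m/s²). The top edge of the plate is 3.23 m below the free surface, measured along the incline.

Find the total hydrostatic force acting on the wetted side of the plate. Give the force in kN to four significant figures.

γ = ρg = 1260 × 9.81 / 1000 = 12.3606 kN/m³.
The plate makes 38.7° with the vertical, i.e. θ = 90° − 38.7° = 51.3° to the horizontal. Measuring y along the incline from the free-surface line, vertical depth h = y·sinθ with sinθ = 0.780430.
The centroid lies 2.36/2 = 1.18 m below the top edge, so y_c = 3.23 + 1.18 = 4.41 m and h_c = 4.41 × 0.780430 = 3.4417 m.
A = 0.76 × 2.36 = 1.7936 m².
Resultant F = γ·h_c·A = 12.3606 × 3.4417 × 1.7936 = 76.3024 kN.

F ≈ 76.30 kN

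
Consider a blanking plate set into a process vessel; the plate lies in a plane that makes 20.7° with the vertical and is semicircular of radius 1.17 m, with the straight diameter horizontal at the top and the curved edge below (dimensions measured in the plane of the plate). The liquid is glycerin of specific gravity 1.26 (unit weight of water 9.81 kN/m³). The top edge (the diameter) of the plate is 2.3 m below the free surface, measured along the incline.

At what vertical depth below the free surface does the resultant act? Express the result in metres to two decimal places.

γ = 1.26 × 9.81 = 12.3606 kN/m³.
The plate makes 20.7° with the vertical, i.e. θ = 90° − 20.7° = 69.3° to the horizontal. Measuring y along the incline from the free-surface line, vertical depth h = y·sinθ with sinθ = 0.935444.
The centroid of a semicircle lies 4r/(3π) = 0.496563 m from the diameter, here below the top edge, so y_c = 2.3 + 0.496563 = 2.79656 m and h_c = 2.79656 × 0.935444 = 2.61603 m.
A = πr²/2 = π × 1.17²/2 = 2.15026 m².
Resultant F = γ·h_c·A = 12.3606 × 2.61603 × 2.15026 = 69.5302 kN.
I_c = (π/8 − 8/(9π))·r⁴ = 0.109757 × 1.17⁴ = 0.205672 m⁴.
Centre of pressure: y_p = y_c + I_c/(y_c·A) = 2.79656 + 0.205672/(2.79656 × 2.15026) = 2.79656 + 0.0342027 = 2.83076 m along the plane.
Vertically, h_p = y_p·sinθ = 2.83076 × 0.935444 = 2.64802 m.

h_p = 2.65 m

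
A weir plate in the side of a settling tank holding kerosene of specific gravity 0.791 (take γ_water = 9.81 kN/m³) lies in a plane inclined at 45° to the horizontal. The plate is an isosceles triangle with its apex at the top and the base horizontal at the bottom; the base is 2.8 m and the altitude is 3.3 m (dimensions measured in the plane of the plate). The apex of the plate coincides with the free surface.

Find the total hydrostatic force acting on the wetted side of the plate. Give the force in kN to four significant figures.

γ = 0.791 × 9.81 = 7.75971 kN/m³.
Let θ = 45° be the plate's angle to the horizontal; measure y along the incline from where the plane meets the free surface. Vertical depth h = y·sinθ with sinθ = 0.707107.
With the apex up, the centroid sits 2h/3 = 2 × 3.3/3 = 2.2 m below the apex, so y_c = 2.2 m and h_c = 2.2 × 0.707107 = 1.55564 m.
A = ½ × 2.8 × 3.3 = 4.62 m².
Resultant F = γ·h_c·A = 7.75971 × 1.55564 × 4.62 = 55.7695 kN.

F ≈ 55.77 kN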